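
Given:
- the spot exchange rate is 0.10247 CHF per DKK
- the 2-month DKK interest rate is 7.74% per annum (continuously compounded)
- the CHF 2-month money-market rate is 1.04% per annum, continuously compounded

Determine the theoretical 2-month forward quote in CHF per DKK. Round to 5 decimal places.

0.10133

T = 2/12 years.
Growth of 1 CHF over T: e^(0.0104×2/12) = 1.0017348.
Growth of 1 DKK over T: e^(0.0774×2/12) = 1.0129836.
CIP: F = S · (grow CHF)/(grow DKK) = 0.10247 × 1.0017348/1.0129836 = 0.1013321 CHF per DKK.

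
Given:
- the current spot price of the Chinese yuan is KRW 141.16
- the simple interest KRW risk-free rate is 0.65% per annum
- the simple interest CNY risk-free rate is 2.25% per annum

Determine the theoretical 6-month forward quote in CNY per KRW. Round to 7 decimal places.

T = 6/12 years.
Growth of 1 KRW over T: 1 + 0.0065×6/12 = 1.003250.
CNY growth factor: 1 + 0.0225×6/12 = 1.011250.
CIP: F = S · (grow KRW)/(grow CNY) = 141.16 × 1.003250/1.011250 = 140.0433 KRW per CNY.
Quoted the other way: 1/140.0433 = 0.0071406 CNY per KRW.

0.0071406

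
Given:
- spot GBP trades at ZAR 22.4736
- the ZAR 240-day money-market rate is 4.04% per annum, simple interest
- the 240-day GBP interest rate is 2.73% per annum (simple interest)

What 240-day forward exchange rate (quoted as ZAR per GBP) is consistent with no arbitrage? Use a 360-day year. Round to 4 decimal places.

22.6664

T = 240/360 years.
Growth of 1 ZAR over T: 1 + 0.0404×240/360 = 1.02693333.
Growth of 1 GBP over T: 1 + 0.0273×240/360 = 1.018200.
Forward (ZAR per GBP) = 22.4736 × 1.02693333 / 1.018200 = 22.666361.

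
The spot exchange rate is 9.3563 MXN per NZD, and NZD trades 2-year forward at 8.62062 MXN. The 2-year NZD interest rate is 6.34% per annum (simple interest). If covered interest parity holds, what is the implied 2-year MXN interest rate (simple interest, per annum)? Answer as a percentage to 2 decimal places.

T = 2 years.
CIP gives F = S · g_MXN/g_NZD, so g_MXN/g_NZD = 8.62062/9.3563 = 0.9213706.
The NZD side grows by 1 + 0.0634×2 = 1.126800.
That pins the MXN growth at 1.0382004.
r = (1.0382004 − 1)/2 = 0.019100 → 1.91%.

1.91%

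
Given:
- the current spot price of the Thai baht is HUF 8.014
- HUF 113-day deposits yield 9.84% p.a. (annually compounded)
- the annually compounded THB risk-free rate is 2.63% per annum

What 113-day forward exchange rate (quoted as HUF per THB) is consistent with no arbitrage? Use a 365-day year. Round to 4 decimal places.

8.1842

T = 113/365 years.
HUF accumulates by (1 + 0.0984)^(113/365) = 1.0294826.
THB accumulates by (1 + 0.0263)^(113/365) = 1.0080693.
Forward (HUF per THB) = 8.014 × 1.0294826 / 1.0080693 = 8.184233.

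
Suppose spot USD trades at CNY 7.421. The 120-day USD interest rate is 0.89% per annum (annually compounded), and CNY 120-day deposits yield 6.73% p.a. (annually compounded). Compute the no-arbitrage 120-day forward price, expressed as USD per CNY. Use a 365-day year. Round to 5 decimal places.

0.13228

T = 120/365 years.
CNY growth factor: (1 + 0.0673)^(120/365) = 1.0216442.
USD accumulates by (1 + 0.0089)^(120/365) = 1.0029173.
Forward (CNY per USD) = 7.421 × 1.0216442 / 1.0029173 = 7.559568.
Invert for USD per CNY: 1 / 7.559568 = 0.13228.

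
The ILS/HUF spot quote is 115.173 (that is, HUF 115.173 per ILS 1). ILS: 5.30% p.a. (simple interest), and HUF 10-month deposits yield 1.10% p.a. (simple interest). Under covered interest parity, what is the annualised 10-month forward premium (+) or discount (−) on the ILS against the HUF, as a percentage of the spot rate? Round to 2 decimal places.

-4.02%

T = 10/12 years.
CIP forward (HUF per ILS) = 115.173 × 1.0091667/1.0441667 = 111.312453.
(F − S)/S ÷ T = (111.312453 − 115.173)/115.173/(10/12) = -0.040223 → -4.02%.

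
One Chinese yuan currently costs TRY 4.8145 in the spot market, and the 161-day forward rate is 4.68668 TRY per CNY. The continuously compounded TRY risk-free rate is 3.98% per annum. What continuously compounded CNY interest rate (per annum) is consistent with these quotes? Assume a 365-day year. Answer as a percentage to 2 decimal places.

10.08%

T = 161/365 years.
By CIP, F/S equals the TRY-to-CNY growth ratio: 4.68668/4.8145 = 0.9734510.
TRY growth factor: e^(0.0398×161/365) = 1.0177106.
That pins the CNY growth at 1.0454667.
r = ln(1.0454667)/(161/365) = 0.100802 → 10.08%.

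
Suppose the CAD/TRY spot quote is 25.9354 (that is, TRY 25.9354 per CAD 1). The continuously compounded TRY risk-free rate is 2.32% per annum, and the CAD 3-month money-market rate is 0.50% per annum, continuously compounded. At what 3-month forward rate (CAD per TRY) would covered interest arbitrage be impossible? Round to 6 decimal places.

T = 3/12 years.
TRY accumulates by e^(0.0232×3/12) = 1.0058169.
CAD growth factor: e^(0.0050×3/12) = 1.0012508.
CIP: F = S · (grow TRY)/(grow CAD) = 25.9354 × 1.0058169/1.0012508 = 26.05368 TRY per CAD.
Quoted the other way: 1/26.05368 = 0.038382 CAD per TRY.

0.038382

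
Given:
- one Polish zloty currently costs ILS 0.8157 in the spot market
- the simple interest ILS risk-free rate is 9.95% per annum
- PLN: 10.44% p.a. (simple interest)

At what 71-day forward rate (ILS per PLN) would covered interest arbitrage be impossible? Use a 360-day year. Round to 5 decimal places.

0.81493

T = 71/360 years.
ILS growth factor: 1 + 0.0995×71/360 = 1.0196236.
PLN growth factor: 1 + 0.1044×71/360 = 1.020590.
So F = 0.8157 × 1.0196236 / 1.020590 = 0.8149276 (ILS/PLN).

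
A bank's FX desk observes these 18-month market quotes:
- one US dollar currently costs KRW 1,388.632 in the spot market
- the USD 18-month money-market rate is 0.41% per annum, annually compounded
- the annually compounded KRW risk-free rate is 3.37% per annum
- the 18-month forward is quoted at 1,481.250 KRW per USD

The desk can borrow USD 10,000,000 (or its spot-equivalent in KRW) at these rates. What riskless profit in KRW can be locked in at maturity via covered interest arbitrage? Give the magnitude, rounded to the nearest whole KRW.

T = 18/12 years.
Keep in USD, deliver into the forward: 10,000,000·1.006156299449·1481.250 = KRW 14,903,690,185.59.
Swap to KRW now, deposit: 10,000,000·1388.632·1.050973521433 = KRW 14,594,154,630.15.
The quoted forward overvalues USD, so borrow KRW, buy USD at spot, deposit the USD at 0.41%, and sell the proceeds forward at 1,481.250.
The gap between the two covered legs is KRW 309,535,555.

KRW 309,535,555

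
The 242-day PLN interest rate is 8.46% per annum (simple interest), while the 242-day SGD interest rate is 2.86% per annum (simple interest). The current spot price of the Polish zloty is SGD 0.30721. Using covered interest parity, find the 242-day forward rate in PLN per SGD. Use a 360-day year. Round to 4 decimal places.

T = 242/360 years.
SGD growth factor: 1 + 0.0286×242/360 = 1.0192256.
PLN growth factor: 1 + 0.0846×242/360 = 1.056870.
Forward (SGD per PLN) = 0.30721 × 1.0192256 / 1.056870 = 0.2962676.
Invert for PLN per SGD: 1 / 0.2962676 = 3.3753.

3.3753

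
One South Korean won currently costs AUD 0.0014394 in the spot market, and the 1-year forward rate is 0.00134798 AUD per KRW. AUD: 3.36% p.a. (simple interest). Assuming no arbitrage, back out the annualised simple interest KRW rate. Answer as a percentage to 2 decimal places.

T = 1 year.
CIP gives F = S · g_AUD/g_KRW, so g_AUD/g_KRW = 0.00134798/0.0014394 = 0.9364874.
The AUD side grows by 1 + 0.0336×1 = 1.033600.
Hence g_KRW = 1.1036988.
r = (1.1036988 − 1)/1 = 0.103699 → 10.37%.

10.37%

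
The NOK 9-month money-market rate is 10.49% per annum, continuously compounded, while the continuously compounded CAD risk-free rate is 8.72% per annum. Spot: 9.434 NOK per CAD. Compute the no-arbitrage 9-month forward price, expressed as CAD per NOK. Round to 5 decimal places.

T = 9/12 years.
Growth of 1 NOK over T: e^(0.1049×9/12) = 1.0818527.
CAD growth factor: e^(0.0872×9/12) = 1.067586.
Forward (NOK per CAD) = 9.434 × 1.0818527 / 1.067586 = 9.560071.
Quoted the other way: 1/9.560071 = 0.10460 CAD per NOK.

0.10460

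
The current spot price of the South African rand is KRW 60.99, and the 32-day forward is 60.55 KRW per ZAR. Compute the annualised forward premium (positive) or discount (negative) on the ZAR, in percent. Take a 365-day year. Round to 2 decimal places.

T = 32/365 years.
Period premium: (60.55 − 60.99)/60.99 = -0.0072143.
Per annum: -0.0072143 / (32/365) = -0.082288 = -8.23%.

-8.23%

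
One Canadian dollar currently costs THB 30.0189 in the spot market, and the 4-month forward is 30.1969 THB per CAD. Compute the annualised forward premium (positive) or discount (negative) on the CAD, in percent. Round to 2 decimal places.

+1.78%

T = 4/12 years.
CAD trades forward at +0.59296% vs spot over the period.
Annualise by dividing by T: 0.0059296 / (4/12) = 0.017789 → 1.78%.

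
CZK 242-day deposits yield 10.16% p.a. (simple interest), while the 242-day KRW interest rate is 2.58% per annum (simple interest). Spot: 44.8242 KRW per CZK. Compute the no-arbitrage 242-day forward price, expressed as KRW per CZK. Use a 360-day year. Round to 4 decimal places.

T = 242/360 years.
KRW growth factor: 1 + 0.0258×242/360 = 1.01734333.
CZK accumulates by 1 + 0.1016×242/360 = 1.06829778.
So F = 44.8242 × 1.01734333 / 1.06829778 = 42.686226 (KRW/CZK).

42.6862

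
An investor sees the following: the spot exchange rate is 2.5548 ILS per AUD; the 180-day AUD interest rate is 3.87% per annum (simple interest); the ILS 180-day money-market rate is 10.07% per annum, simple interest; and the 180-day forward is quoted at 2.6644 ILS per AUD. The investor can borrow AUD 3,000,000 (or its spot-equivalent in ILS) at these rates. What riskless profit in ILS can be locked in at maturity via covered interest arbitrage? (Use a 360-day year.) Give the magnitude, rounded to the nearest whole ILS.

ILS 97,566

T = 180/360 years.
Keep in AUD, deliver into the forward: 3,000,000·1.019350·2.6644 = ILS 8,147,868.42.
Swap to ILS now, deposit: 3,000,000·2.5548·1.050350 = ILS 8,050,302.54.
The quoted forward overvalues AUD, so borrow ILS, buy AUD at spot, deposit the AUD at 3.87%, and sell the proceeds forward at 2.6644.
The gap between the two covered legs is ILS 97,566.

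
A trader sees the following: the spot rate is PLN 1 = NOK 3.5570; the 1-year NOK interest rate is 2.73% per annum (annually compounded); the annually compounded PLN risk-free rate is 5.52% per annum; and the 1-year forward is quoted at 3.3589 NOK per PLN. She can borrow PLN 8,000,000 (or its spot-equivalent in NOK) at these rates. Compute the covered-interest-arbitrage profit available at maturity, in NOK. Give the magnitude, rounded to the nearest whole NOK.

T = 1 year.
Invest the PLN and cover forward: 8,000,000 × 1.055200 × 3.3589 = NOK 28,354,490.24.
Convert at spot and invest in NOK: 8,000,000 × 3.5570 × 1.027300 = NOK 29,232,848.80.
The quoted forward undervalues PLN, so borrow PLN, convert to NOK at spot, deposit the NOK at 2.73%, and buy PLN forward at 3.3589 to cover the loan.
Profit = 29,232,848.80 − 28,354,490.24 = NOK 878,359.

NOK 878,359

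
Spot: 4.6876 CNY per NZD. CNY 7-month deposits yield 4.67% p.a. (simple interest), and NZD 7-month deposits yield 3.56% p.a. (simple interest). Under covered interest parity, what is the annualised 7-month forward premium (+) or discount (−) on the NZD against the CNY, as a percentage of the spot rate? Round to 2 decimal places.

T = 7/12 years.
CIP forward (CNY per NZD) = 4.6876 × 1.0272417/1.0207667 = 4.7173347.
(F − S)/S ÷ T = (4.7173347 − 4.6876)/4.6876/(7/12) = 0.010874 → 1.09%.

+1.09%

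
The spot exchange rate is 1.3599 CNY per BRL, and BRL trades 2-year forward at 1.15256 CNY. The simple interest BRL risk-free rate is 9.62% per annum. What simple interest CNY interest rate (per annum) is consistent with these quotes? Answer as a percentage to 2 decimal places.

0.53%

T = 2 years.
F/S = 1.15256/1.3599 = 0.8475329 = (growth of CNY) / (growth of BRL).
The BRL side grows by 1 + 0.0962×2 = 1.192400.
So the CNY growth factor = 1.0105982.
r = (1.0105982 − 1)/2 = 0.005299 → 0.53%.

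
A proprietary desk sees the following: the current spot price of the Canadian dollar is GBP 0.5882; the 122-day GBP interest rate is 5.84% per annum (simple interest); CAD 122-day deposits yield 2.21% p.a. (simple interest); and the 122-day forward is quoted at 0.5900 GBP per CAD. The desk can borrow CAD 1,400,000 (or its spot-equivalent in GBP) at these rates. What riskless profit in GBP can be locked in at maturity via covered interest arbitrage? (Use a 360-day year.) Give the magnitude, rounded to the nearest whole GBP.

GBP 7,591

T = 122/360 years.
Invest the CAD and cover forward: 1,400,000 × 1.00748944 × 0.5900 = GBP 832,186.28.
Convert at spot and invest in GBP: 1,400,000 × 0.5882 × 1.01979111 = GBP 839,777.58.
The quoted forward undervalues CAD, so borrow CAD, convert to GBP at spot, deposit the GBP at 5.84%, and buy CAD forward at 0.5900 to cover the loan.
Arbitrage profit = |832,186.28 − 839,777.58| = GBP 7,591.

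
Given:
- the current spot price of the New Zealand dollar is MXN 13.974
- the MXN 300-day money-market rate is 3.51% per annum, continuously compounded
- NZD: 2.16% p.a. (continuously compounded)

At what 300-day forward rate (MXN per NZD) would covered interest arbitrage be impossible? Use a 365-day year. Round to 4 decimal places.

T = 300/365 years.
MXN accumulates by e^(0.0351×300/365) = 1.02926949.
Growth of 1 NZD over T: e^(0.0216×300/365) = 1.01791195.
So F = 13.974 × 1.02926949 / 1.01791195 = 14.129917 (MXN/NZD).

14.1299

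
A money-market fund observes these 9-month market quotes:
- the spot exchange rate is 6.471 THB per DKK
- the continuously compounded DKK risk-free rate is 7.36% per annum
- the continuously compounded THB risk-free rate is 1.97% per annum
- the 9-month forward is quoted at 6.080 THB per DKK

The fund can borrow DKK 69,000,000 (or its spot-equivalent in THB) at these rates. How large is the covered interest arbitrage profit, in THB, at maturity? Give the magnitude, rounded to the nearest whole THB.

THB 9,816,424

T = 9/12 years.
Invest the DKK and cover forward: 69,000,000 × 1.05675194393 × 6.080 = THB 443,328,575.52.
Convert at spot and invest in THB: 69,000,000 × 6.471 × 1.01488468987 = THB 453,144,999.14.
The quoted forward undervalues DKK, so borrow DKK, convert to THB at spot, deposit the THB at 1.97%, and buy DKK forward at 6.080 to cover the loan.
Arbitrage profit = |443,328,575.52 − 453,144,999.14| = THB 9,816,424.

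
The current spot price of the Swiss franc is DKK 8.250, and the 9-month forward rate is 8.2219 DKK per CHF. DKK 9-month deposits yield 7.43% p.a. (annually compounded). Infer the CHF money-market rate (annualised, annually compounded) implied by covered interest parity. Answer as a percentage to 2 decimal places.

T = 9/12 years.
CIP gives F = S · g_DKK/g_CHF, so g_DKK/g_CHF = 8.2219/8.25 = 0.9965939.
DKK growth factor: (1 + 0.0743)^(9/12) = 1.0552228.
So the CHF growth factor = 1.0588293.
Annualise: 1.0588293^(12/9) − 1 = 0.079198 = 7.92%.

7.92%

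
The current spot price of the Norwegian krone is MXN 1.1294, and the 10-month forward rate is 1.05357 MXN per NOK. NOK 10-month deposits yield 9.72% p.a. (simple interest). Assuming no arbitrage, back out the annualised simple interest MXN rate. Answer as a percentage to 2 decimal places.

1.01%

T = 10/12 years.
By CIP, F/S equals the MXN-to-NOK growth ratio: 1.05357/1.1294 = 0.9328582.
The NOK side grows by 1 + 0.0972×10/12 = 1.081000.
That pins the MXN growth at 1.0084197.
(1.0084197 − 1)/T = 0.010104, i.e. 1.01%.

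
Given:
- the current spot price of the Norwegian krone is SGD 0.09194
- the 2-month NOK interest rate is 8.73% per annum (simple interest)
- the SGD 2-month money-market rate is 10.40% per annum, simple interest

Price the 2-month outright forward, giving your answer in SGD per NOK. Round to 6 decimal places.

0.092192

T = 2/12 years.
SGD growth factor: 1 + 0.1040×2/12 = 1.0173333.
NOK accumulates by 1 + 0.0873×2/12 = 1.014550.
CIP: F = S · (grow SGD)/(grow NOK) = 0.09194 × 1.0173333/1.014550 = 0.09219223 SGD per NOK.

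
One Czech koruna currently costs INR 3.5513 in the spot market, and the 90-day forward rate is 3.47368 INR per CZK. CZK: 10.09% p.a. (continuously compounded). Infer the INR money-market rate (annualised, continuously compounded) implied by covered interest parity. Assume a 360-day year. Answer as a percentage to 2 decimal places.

T = 90/360 years.
By CIP, F/S equals the INR-to-CZK growth ratio: 3.47368/3.5513 = 0.9781432.
CZK growth factor: e^(0.1009×90/360) = 1.0255458.
So the INR growth factor = 1.0031307.
Take logs: ln 1.0031307 / (90/360) = 0.012503, so 1.25%.

1.25%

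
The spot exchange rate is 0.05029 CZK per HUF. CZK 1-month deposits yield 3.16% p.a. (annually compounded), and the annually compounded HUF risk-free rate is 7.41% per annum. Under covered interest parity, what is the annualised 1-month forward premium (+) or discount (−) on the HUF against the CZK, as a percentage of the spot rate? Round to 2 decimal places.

T = 1/12 years.
F = S · g_CZK/g_HUF = 0.05029 × 1.0025959/1.0059747 = 0.05012109.
(F − S)/S ÷ T = (0.05012109 − 0.05029)/0.05029/(1/12) = -0.040305 → -4.03%.

-4.03%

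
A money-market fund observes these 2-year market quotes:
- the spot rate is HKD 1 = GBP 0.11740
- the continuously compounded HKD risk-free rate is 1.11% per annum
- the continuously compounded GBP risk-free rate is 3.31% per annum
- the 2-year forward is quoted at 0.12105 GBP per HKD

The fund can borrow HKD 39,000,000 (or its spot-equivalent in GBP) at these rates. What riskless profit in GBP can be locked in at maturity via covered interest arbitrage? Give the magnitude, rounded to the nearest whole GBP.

GBP 65,034

T = 2 years.
Invest the HKD and cover forward: 39,000,000 × 1.022448254 × 0.12105 = GBP 4,826,927.08.
Convert at spot and invest in GBP: 39,000,000 × 0.11740 × 1.068440384 = GBP 4,891,961.14.
The quoted forward undervalues HKD, so borrow HKD, convert to GBP at spot, deposit the GBP at 3.31%, and buy HKD forward at 0.12105 to cover the loan.
Arbitrage profit = |4,826,927.08 − 4,891,961.14| = GBP 65,034.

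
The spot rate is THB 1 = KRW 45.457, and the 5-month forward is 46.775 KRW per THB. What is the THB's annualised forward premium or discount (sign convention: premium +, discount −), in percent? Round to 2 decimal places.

+6.96%

T = 5/12 years.
THB trades forward at +2.89944% vs spot over the period.
×(1/T) gives 6.96% p.a.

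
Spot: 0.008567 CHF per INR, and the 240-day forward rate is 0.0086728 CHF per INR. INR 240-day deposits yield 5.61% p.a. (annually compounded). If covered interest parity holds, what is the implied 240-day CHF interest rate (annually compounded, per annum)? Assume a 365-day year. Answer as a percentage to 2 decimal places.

7.60%

T = 240/365 years.
F/S = 0.0086728/0.008567 = 1.0123497 = (growth of CHF) / (growth of INR).
The INR side grows by (1 + 0.0561)^(240/365) = 1.0365419.
So the CHF growth factor = 1.0493429.
Annualise: 1.0493429^(365/240) − 1 = 0.075999 = 7.60%.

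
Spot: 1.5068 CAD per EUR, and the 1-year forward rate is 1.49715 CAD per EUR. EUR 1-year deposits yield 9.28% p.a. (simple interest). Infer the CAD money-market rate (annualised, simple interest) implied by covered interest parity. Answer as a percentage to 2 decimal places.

T = 1 year.
By CIP, F/S equals the CAD-to-EUR growth ratio: 1.49715/1.5068 = 0.9935957.
EUR growth factor: 1 + 0.0928×1 = 1.092800.
That pins the CAD growth at 1.0858014.
(1.0858014 − 1)/T = 0.085801, i.e. 8.58%.

8.58%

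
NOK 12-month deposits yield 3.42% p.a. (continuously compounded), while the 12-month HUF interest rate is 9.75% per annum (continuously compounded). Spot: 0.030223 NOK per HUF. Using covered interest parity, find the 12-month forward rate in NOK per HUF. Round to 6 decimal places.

0.028369

T = 1 year.
NOK growth factor: e^(0.0342×1) = 1.0347915.
HUF accumulates by e^(0.0975×1) = 1.1024114.
Forward (NOK per HUF) = 0.030223 × 1.0347915 / 1.1024114 = 0.02836918.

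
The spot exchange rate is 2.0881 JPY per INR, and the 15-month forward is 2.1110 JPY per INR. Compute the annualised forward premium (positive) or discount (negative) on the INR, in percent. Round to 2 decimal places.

T = 15/12 years.
(F − S)/S = (2.1110 − 2.0881)/2.0881 = 0.0109669.
Annualise by dividing by T: 0.0109669 / (15/12) = 0.008774 → 0.88%.

+0.88%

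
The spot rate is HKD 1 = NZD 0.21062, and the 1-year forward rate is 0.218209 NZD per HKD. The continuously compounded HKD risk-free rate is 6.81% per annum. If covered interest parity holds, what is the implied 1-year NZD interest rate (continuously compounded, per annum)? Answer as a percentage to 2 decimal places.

10.35%

T = 1 year.
CIP gives F = S · g_NZD/g_HKD, so g_NZD/g_HKD = 0.218209/0.21062 = 1.0360317.
HKD growth factor: e^(0.0681×1) = 1.0704724.
So the NZD growth factor = 1.1090433.
r = ln(1.1090433)/1 = 0.103498 → 10.35%.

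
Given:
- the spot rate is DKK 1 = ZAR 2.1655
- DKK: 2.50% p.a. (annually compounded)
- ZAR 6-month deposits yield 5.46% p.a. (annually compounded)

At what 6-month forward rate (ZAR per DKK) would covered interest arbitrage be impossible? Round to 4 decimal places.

2.1965

T = 6/12 years.
ZAR growth factor: (1 + 0.0546)^(6/12) = 1.0269372.
DKK growth factor: (1 + 0.0250)^(6/12) = 1.0124228.
CIP: F = S · (grow ZAR)/(grow DKK) = 2.1655 × 1.0269372/1.0124228 = 2.196545 ZAR per DKK.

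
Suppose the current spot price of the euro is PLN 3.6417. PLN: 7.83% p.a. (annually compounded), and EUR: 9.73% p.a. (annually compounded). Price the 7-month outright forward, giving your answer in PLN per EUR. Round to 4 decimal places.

3.6048

T = 7/12 years.
PLN accumulates by (1 + 0.0783)^(7/12) = 1.0449562.
EUR accumulates by (1 + 0.0973)^(7/12) = 1.0556577.
So F = 3.6417 × 1.0449562 / 1.0556577 = 3.604783 (PLN/EUR).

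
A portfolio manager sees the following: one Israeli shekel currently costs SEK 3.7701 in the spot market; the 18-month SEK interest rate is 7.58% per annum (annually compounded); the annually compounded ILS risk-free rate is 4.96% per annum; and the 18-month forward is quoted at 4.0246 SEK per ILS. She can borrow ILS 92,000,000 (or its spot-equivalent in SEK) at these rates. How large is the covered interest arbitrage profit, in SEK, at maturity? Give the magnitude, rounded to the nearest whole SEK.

T = 18/12 years.
Invest the ILS and cover forward: 92,000,000 × 1.07531507194 × 4.0246 = SEK 398,149,599.54.
Convert at spot and invest in SEK: 92,000,000 × 3.7701 × 1.11582814067 = SEK 387,024,097.93.
The quoted forward overvalues ILS, so borrow SEK, buy ILS at spot, deposit the ILS at 4.96%, and sell the proceeds forward at 4.0246.
Profit = 398,149,599.54 − 387,024,097.93 = SEK 11,125,502.

SEK 11,125,502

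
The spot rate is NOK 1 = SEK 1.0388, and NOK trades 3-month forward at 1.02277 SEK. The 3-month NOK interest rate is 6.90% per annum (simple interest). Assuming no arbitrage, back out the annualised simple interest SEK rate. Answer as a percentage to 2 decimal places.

T = 3/12 years.
By CIP, F/S equals the SEK-to-NOK growth ratio: 1.02277/1.0388 = 0.9845687.
NOK growth factor: 1 + 0.0690×3/12 = 1.017250.
That pins the SEK growth at 1.0015525.
(1.0015525 − 1)/T = 0.006210, i.e. 0.62%.

0.62%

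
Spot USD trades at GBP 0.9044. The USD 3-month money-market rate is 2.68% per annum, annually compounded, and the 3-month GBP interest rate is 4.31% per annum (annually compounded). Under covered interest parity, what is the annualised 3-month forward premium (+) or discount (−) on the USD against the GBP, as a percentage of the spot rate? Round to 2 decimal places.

T = 3/12 years.
CIP forward (GBP per USD) = 0.9044 × 1.0106051/1.0066337 = 0.9079681.
Annualised premium = (F − S)/S × (1/T) = (0.9079681 − 0.9044)/0.9044 ÷ (3/12) = 1.58%.

+1.58%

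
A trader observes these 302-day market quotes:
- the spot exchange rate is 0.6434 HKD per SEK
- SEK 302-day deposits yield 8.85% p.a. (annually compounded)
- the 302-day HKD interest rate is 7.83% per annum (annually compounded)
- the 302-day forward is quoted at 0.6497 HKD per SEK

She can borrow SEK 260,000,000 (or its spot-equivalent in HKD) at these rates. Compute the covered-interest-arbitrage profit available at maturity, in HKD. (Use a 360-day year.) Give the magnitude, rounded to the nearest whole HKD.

HKD 3,171,809

T = 302/360 years.
Keep in SEK, deliver into the forward: 260,000,000·1.07372969366·0.6497 = HKD 181,376,567.31.
Swap to HKD now, deposit: 260,000,000·0.6434·1.06528274126 = HKD 178,204,758.09.
The quoted forward overvalues SEK, so borrow HKD, buy SEK at spot, deposit the SEK at 8.85%, and sell the proceeds forward at 0.6497.
Arbitrage profit = |181,376,567.31 − 178,204,758.09| = HKD 3,171,809.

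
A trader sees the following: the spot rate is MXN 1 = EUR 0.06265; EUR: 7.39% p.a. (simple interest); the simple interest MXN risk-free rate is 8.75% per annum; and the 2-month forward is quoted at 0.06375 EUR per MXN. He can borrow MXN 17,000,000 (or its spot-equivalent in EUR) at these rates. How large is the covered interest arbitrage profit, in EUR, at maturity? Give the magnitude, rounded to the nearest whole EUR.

T = 2/12 years.
Keep in MXN, deliver into the forward: 17,000,000·1.014583333·0.06375 = EUR 1,099,554.69.
Swap to EUR now, deposit: 17,000,000·0.06265·1.012316667 = EUR 1,078,167.87.
The quoted forward overvalues MXN, so borrow EUR, buy MXN at spot, deposit the MXN at 8.75%, and sell the proceeds forward at 0.06375.
The gap between the two covered legs is EUR 21,387.

EUR 21,387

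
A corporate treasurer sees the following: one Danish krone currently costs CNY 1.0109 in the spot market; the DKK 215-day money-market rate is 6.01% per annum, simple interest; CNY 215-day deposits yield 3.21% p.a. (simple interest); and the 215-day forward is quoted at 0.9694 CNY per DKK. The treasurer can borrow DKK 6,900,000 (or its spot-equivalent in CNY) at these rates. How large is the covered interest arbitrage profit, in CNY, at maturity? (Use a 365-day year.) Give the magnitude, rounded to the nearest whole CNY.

T = 215/365 years.
Keep in DKK, deliver into the forward: 6,900,000·1.03540137·0.9694 = CNY 6,925,654.81.
Swap to CNY now, deposit: 6,900,000·1.0109·1.018908219 = CNY 7,107,098.80.
The quoted forward undervalues DKK, so borrow DKK, convert to CNY at spot, deposit the CNY at 3.21%, and buy DKK forward at 0.9694 to cover the loan.
Arbitrage profit = |6,925,654.81 − 7,107,098.80| = CNY 181,444.

CNY 181,444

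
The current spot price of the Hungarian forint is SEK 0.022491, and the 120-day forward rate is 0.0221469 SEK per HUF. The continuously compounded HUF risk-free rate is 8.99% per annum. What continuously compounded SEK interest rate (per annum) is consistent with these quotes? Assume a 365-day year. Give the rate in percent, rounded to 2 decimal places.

4.30%

T = 120/365 years.
F/S = 0.0221469/0.022491 = 0.9847005 = (growth of SEK) / (growth of HUF).
HUF growth factor: e^(0.0899×120/365) = 1.0299973.
So the SEK growth factor = 1.0142389.
r = ln(1.0142389)/(120/365) = 0.043005 → 4.30%.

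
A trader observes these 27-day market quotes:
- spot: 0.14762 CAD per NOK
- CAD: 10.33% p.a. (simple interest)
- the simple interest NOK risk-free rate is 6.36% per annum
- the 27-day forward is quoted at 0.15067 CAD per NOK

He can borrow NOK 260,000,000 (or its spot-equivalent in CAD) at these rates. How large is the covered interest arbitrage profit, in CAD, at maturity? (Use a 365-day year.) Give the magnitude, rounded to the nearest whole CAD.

CAD 684,016

T = 27/365 years.
Invest the NOK and cover forward: 260,000,000 × 1.0047046575 × 0.15067 = CAD 39,358,501.19.
Convert at spot and invest in CAD: 260,000,000 × 0.14762 × 1.0076413699 = CAD 38,674,484.95.
The quoted forward overvalues NOK, so borrow CAD, buy NOK at spot, deposit the NOK at 6.36%, and sell the proceeds forward at 0.15067.
Arbitrage profit = |39,358,501.19 − 38,674,484.95| = CAD 684,016.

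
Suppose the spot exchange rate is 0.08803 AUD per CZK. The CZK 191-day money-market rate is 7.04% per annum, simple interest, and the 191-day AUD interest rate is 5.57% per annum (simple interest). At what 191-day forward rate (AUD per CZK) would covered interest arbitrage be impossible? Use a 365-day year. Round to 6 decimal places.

0.087377

T = 191/365 years.
AUD growth factor: 1 + 0.0557×191/365 = 1.0291471.
CZK accumulates by 1 + 0.0704×191/365 = 1.0368395.
So F = 0.08803 × 1.0291471 / 1.0368395 = 0.08737690 (AUD/CZK).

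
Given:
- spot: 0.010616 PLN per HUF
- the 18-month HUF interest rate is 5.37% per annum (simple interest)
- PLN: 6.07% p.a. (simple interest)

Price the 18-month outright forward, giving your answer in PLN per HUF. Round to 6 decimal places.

0.010719

T = 18/12 years.
Growth of 1 PLN over T: 1 + 0.0607×18/12 = 1.091050.
HUF accumulates by 1 + 0.0537×18/12 = 1.080550.
CIP: F = S · (grow PLN)/(grow HUF) = 0.010616 × 1.091050/1.080550 = 0.01071916 PLN per HUF.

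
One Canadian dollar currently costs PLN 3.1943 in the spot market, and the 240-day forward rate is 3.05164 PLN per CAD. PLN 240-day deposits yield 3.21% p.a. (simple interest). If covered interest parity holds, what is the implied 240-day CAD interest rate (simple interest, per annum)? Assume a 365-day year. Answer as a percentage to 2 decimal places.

10.47%

T = 240/365 years.
F/S = 3.05164/3.1943 = 0.9553392 = (growth of PLN) / (growth of CAD).
PLN growth factor: 1 + 0.0321×240/365 = 1.0211068.
Hence g_CAD = 1.0688421.
(1.0688421 − 1)/T = 0.104697, i.e. 10.47%.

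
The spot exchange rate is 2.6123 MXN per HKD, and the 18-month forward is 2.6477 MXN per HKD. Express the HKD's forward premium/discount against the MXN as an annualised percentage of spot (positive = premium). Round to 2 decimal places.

T = 18/12 years.
HKD trades forward at +1.35513% vs spot over the period.
Per annum: 0.0135513 / (18/12) = 0.009034 = 0.90%.

+0.90%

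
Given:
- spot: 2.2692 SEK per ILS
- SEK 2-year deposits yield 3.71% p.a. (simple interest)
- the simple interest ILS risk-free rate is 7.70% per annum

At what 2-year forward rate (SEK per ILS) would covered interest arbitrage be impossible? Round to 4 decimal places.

T = 2 years.
SEK growth factor: 1 + 0.0371×2 = 1.074200.
ILS growth factor: 1 + 0.0770×2 = 1.154000.
So F = 2.2692 × 1.074200 / 1.154000 = 2.112283 (SEK/ILS).

2.1123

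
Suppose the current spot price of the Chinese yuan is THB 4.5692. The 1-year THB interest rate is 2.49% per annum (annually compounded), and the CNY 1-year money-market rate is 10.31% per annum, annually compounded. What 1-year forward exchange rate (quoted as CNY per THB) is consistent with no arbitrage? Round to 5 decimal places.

T = 1 year.
THB accumulates by (1 + 0.0249)^1 = 1.024900.
CNY accumulates by (1 + 0.1031)^1 = 1.103100.
CIP: F = S · (grow THB)/(grow CNY) = 4.5692 × 1.024900/1.103100 = 4.245284 THB per CNY.
Quoted the other way: 1/4.245284 = 0.23556 CNY per THB.

0.23556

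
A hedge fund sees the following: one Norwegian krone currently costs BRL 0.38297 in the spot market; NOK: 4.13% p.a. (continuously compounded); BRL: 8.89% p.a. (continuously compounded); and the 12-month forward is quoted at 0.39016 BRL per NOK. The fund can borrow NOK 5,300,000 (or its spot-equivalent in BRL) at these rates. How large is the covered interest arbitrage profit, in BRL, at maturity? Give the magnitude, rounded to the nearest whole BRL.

T = 1 year.
Invest the NOK and cover forward: 5,300,000 × 1.042164708 × 0.39016 = BRL 2,155,038.21.
Convert at spot and invest in BRL: 5,300,000 × 0.38297 × 1.092971354 = BRL 2,218,448.77.
The quoted forward undervalues NOK, so borrow NOK, convert to BRL at spot, deposit the BRL at 8.89%, and buy NOK forward at 0.39016 to cover the loan.
Profit = 2,218,448.77 − 2,155,038.21 = BRL 63,411.

BRL 63,411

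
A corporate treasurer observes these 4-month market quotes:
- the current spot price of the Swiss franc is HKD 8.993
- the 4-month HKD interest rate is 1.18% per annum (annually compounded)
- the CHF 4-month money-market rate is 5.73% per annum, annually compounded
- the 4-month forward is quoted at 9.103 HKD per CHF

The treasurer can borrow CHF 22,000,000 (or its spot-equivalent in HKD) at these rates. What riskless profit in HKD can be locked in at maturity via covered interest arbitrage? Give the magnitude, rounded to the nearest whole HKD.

T = 4/12 years.
Keep in CHF, deliver into the forward: 22,000,000·1.01874637734·9.103 = HKD 204,020,262.00.
Swap to HKD now, deposit: 22,000,000·8.993·1.00391796285 = HKD 198,621,153.28.
The quoted forward overvalues CHF, so borrow HKD, buy CHF at spot, deposit the CHF at 5.73%, and sell the proceeds forward at 9.103.
The gap between the two covered legs is HKD 5,399,109.

HKD 5,399,109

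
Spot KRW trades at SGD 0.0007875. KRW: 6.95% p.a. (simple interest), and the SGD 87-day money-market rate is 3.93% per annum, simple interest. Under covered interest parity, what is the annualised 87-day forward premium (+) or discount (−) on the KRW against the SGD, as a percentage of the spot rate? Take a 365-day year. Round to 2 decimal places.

-2.97%

T = 87/365 years.
F = S · g_SGD/g_KRW = 0.0007875 × 1.0093674/1.0165658 = 0.0007819236.
(F − S)/S ÷ T = (0.0007819236 − 0.0007875)/0.0007875/(87/365) = -0.029708 → -2.97%.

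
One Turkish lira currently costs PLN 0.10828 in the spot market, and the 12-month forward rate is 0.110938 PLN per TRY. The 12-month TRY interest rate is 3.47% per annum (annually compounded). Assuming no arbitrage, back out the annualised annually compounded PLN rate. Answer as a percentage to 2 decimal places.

6.01%

T = 1 year.
By CIP, F/S equals the PLN-to-TRY growth ratio: 0.110938/0.10828 = 1.0245475.
The TRY side grows by (1 + 0.0347)^1 = 1.034700.
So the PLN growth factor = 1.0600993.
Annualise: 1.0600993^(1/1) − 1 = 0.060099 = 6.01%.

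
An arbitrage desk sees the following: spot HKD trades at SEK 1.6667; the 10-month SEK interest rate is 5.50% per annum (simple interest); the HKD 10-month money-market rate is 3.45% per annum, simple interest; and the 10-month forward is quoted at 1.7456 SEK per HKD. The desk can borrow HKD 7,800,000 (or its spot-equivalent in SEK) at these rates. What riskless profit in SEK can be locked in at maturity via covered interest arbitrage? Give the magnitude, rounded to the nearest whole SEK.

SEK 411,026

T = 10/12 years.
Keep in HKD, deliver into the forward: 7,800,000·1.028750·1.7456 = SEK 14,007,130.80.
Swap to SEK now, deposit: 7,800,000·1.6667·1.0458333333 = SEK 13,596,105.25.
The quoted forward overvalues HKD, so borrow SEK, buy HKD at spot, deposit the HKD at 3.45%, and sell the proceeds forward at 1.7456.
Profit = 14,007,130.80 − 13,596,105.25 = SEK 411,026.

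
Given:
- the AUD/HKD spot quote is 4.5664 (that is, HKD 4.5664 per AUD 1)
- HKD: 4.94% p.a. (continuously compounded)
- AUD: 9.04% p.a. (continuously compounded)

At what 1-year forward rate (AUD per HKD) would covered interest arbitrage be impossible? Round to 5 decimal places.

T = 1 year.
HKD accumulates by e^(0.0494×1) = 1.0506405.
AUD accumulates by e^(0.0904×1) = 1.094612.
Forward (HKD per AUD) = 4.5664 × 1.0506405 / 1.094612 = 4.382964.
Quoted the other way: 1/4.382964 = 0.22816 AUD per HKD.

0.22816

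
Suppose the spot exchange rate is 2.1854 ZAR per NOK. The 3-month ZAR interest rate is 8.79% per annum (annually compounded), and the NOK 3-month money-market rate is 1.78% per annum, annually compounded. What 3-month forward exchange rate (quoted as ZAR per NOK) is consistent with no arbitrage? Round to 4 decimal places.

T = 3/12 years.
ZAR growth factor: (1 + 0.0879)^(3/12) = 1.0212857.
Growth of 1 NOK over T: (1 + 0.0178)^(3/12) = 1.0044206.
So F = 2.1854 × 1.0212857 / 1.0044206 = 2.222095 (ZAR/NOK).

2.2221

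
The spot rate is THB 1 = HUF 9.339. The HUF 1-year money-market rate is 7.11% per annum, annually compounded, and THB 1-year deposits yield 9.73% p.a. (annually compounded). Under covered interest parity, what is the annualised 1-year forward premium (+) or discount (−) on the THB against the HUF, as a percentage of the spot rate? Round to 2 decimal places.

-2.39%

T = 1 year.
No-arbitrage forward: 9.339 × 1.071100 / 1.097300 = 9.116015 HUF/THB.
Annualised premium = (F − S)/S × (1/T) = (9.116015 − 9.339)/9.339 ÷ 1 = -2.39%.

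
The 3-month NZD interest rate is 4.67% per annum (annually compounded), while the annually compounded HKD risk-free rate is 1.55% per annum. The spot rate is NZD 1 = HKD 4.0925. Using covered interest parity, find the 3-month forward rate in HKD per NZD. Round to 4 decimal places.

4.0617

T = 3/12 years.
HKD accumulates by (1 + 0.0155)^(3/12) = 1.0038527.
NZD growth factor: (1 + 0.0467)^(3/12) = 1.0114759.
So F = 4.0925 × 1.0038527 / 1.0114759 = 4.061656 (HKD/NZD).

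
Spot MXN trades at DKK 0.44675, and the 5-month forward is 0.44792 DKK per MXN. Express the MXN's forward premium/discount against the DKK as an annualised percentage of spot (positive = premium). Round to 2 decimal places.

+0.63%

T = 5/12 years.
MXN trades forward at +0.26189% vs spot over the period.
Annualise by dividing by T: 0.0026189 / (5/12) = 0.006285 → 0.63%.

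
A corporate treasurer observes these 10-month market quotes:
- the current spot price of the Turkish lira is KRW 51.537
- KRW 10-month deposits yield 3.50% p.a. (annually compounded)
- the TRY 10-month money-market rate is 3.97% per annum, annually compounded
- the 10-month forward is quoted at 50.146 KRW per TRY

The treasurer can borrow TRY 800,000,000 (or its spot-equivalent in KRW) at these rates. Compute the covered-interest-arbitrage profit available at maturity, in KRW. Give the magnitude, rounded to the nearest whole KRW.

KRW 988,996,452

T = 10/12 years.
Keep in TRY, deliver into the forward: 800,000,000·1.032975536987·50.146 = KRW 41,439,673,022.20.
Swap to KRW now, deposit: 800,000,000·51.537·1.029082733635 = KRW 42,428,669,474.68.
The quoted forward undervalues TRY, so borrow TRY, convert to KRW at spot, deposit the KRW at 3.50%, and buy TRY forward at 50.146 to cover the loan.
Arbitrage profit = |41,439,673,022.20 − 42,428,669,474.68| = KRW 988,996,452.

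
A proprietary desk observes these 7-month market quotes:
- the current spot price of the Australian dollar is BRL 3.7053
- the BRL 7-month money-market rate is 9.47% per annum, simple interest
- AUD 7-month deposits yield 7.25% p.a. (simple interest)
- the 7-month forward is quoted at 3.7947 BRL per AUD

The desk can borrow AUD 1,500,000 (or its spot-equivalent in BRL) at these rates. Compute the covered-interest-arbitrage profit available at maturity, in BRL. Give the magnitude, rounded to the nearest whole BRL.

T = 7/12 years.
Keep in AUD, deliver into the forward: 1,500,000·1.042291667·3.7947 = BRL 5,932,776.28.
Swap to BRL now, deposit: 1,500,000·3.7053·1.055241667 = BRL 5,864,980.42.
The quoted forward overvalues AUD, so borrow BRL, buy AUD at spot, deposit the AUD at 7.25%, and sell the proceeds forward at 3.7947.
Arbitrage profit = |5,932,776.28 − 5,864,980.42| = BRL 67,796.

BRL 67,796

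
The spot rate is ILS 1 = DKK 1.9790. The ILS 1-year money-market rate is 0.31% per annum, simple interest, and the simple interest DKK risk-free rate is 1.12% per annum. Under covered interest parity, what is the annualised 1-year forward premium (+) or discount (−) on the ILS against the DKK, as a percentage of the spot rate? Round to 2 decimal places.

+0.81%

T = 1 year.
No-arbitrage forward: 1.979 × 1.011200 / 1.003100 = 1.9949804 DKK/ILS.
(F − S)/S ÷ T = (1.9949804 − 1.979)/1.979/1 = 0.008075 → 0.81%.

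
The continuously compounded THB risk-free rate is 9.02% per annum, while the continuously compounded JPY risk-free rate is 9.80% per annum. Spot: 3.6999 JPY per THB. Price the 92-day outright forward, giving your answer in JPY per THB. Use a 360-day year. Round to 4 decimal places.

T = 92/360 years.
Growth of 1 JPY over T: e^(0.0980×92/360) = 1.0253607.
THB accumulates by e^(0.0902×92/360) = 1.0233188.
CIP: F = S · (grow JPY)/(grow THB) = 3.6999 × 1.0253607/1.0233188 = 3.707283 JPY per THB.

3.7073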